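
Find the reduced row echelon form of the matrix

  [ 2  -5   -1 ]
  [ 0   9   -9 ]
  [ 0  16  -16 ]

[[1, 0, -3], [0, 1, -1], [0, 0, 0]]

r1 -> 1/2·r1
  [ 1  -5/2  -1/2 ]
  [ 0     9    -9 ]
  [ 0    16   -16 ]
r2 -> 1/9·r2
  [ 1  -5/2  -1/2 ]
  [ 0     1    -1 ]
  [ 0    16   -16 ]
r3 -> r3 − 16·r2
  [ 1  -5/2  -1/2 ]
  [ 0     1    -1 ]
  [ 0     0     0 ]
r1 -> r1 + 5/2·r2
  [ 1  0  -3 ]
  [ 0  1  -1 ]
  [ 0  0   0 ]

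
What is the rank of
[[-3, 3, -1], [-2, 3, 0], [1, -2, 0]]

Multiply R1 by -1/3.
  [  1  -1  1/3 ]
  [ -2   3    0 ]
  [  1  -2    0 ]
Add 2 times R1 to R2.
  [ 1  -1  1/3 ]
  [ 0   1  2/3 ]
  [ 1  -2    0 ]
Subtract R1 from R3.
  [ 1  -1   1/3 ]
  [ 0   1   2/3 ]
  [ 0  -1  -1/3 ]
Add R2 to R3.
  [ 1  -1  1/3 ]
  [ 0   1  2/3 ]
  [ 0   0  1/3 ]
Multiply R3 by 3.
  [ 1  -1  1/3 ]
  [ 0   1  2/3 ]
  [ 0   0    1 ]
Subtract 2/3 times R3 from R2.
  [ 1  -1  1/3 ]
  [ 0   1    0 ]
  [ 0   0    1 ]
Subtract 1/3 times R3 from R1.
  [ 1  -1  0 ]
  [ 0   1  0 ]
  [ 0   0  1 ]
Add R2 to R1.
  [ 1  0  0 ]
  [ 0  1  0 ]
  [ 0  0  1 ]
The reduced form has 3 nonzero rows.

rank = 3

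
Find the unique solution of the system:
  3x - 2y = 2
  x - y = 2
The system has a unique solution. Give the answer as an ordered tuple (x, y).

(-2, -4)

Form the augmented matrix and row-reduce:
  [ 3  -2  |  2 ]
  [ 1  -1  |  2 ]
Multiply ρ1 by 1/3.
  [ 1  -2/3  |  2/3 ]
  [ 1    -1  |    2 ]
Subtract ρ1 from ρ2.
  [ 1  -2/3  |  2/3 ]
  [ 0  -1/3  |  4/3 ]
Multiply ρ2 by -3.
  [ 1  -2/3  |  2/3 ]
  [ 0     1  |   -4 ]
Add 2/3 times ρ2 to ρ1.
  [ 1  0  |  -2 ]
  [ 0  1  |  -4 ]
Reading off the last column: x = -2, y = -4.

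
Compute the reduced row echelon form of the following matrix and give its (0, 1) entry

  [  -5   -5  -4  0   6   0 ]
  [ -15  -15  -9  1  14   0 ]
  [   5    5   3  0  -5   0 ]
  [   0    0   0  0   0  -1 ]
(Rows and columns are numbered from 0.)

r1 ← -1/5·r1
  [   1    1  4/5  0  -6/5   0 ]
  [ -15  -15   -9  1    14   0 ]
  [   5    5    3  0    -5   0 ]
  [   0    0    0  0     0  -1 ]
r2 ← r2 + 15·r1
  [ 1  1  4/5  0  -6/5   0 ]
  [ 0  0    3  1    -4   0 ]
  [ 5  5    3  0    -5   0 ]
  [ 0  0    0  0     0  -1 ]
r3 ← r3 − 5·r1
  [ 1  1  4/5  0  -6/5   0 ]
  [ 0  0    3  1    -4   0 ]
  [ 0  0   -1  0     1   0 ]
  [ 0  0    0  0     0  -1 ]
r2 ← 1/3·r2
  [ 1  1  4/5    0  -6/5   0 ]
  [ 0  0    1  1/3  -4/3   0 ]
  [ 0  0   -1    0     1   0 ]
  [ 0  0    0    0     0  -1 ]
r3 ← r3 + r2
  [ 1  1  4/5    0  -6/5   0 ]
  [ 0  0    1  1/3  -4/3   0 ]
  [ 0  0    0  1/3  -1/3   0 ]
  [ 0  0    0    0     0  -1 ]
r3 ← 3·r3
  [ 1  1  4/5    0  -6/5   0 ]
  [ 0  0    1  1/3  -4/3   0 ]
  [ 0  0    0    1    -1   0 ]
  [ 0  0    0    0     0  -1 ]
r4 ← -1·r4
  [ 1  1  4/5    0  -6/5  0 ]
  [ 0  0    1  1/3  -4/3  0 ]
  [ 0  0    0    1    -1  0 ]
  [ 0  0    0    0     0  1 ]
r2 ← r2 − 1/3·r3
  [ 1  1  4/5  0  -6/5  0 ]
  [ 0  0    1  0    -1  0 ]
  [ 0  0    0  1    -1  0 ]
  [ 0  0    0  0     0  1 ]
r1 ← r1 − 4/5·r2
  [ 1  1  0  0  -2/5  0 ]
  [ 0  0  1  0    -1  0 ]
  [ 0  0  0  1    -1  0 ]
  [ 0  0  0  0     0  1 ]

1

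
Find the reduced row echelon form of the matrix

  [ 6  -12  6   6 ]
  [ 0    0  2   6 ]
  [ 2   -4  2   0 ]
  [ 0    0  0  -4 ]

[[1, -2, 0, 0], [0, 0, 1, 0], [0, 0, 0, 1], [0, 0, 0, 0]]

Multiply ρ1 by 1/6.
  [ 1  -2  1   1 ]
  [ 0   0  2   6 ]
  [ 2  -4  2   0 ]
  [ 0   0  0  -4 ]
Subtract 2 times ρ1 from ρ3.
  [ 1  -2  1   1 ]
  [ 0   0  2   6 ]
  [ 0   0  0  -2 ]
  [ 0   0  0  -4 ]
Multiply ρ2 by 1/2.
  [ 1  -2  1   1 ]
  [ 0   0  1   3 ]
  [ 0   0  0  -2 ]
  [ 0   0  0  -4 ]
Multiply ρ3 by -1/2.
  [ 1  -2  1   1 ]
  [ 0   0  1   3 ]
  [ 0   0  0   1 ]
  [ 0   0  0  -4 ]
Add 4 times ρ3 to ρ4.
  [ 1  -2  1  1 ]
  [ 0   0  1  3 ]
  [ 0   0  0  1 ]
  [ 0   0  0  0 ]
Subtract 3 times ρ3 from ρ2.
  [ 1  -2  1  1 ]
  [ 0   0  1  0 ]
  [ 0   0  0  1 ]
  [ 0   0  0  0 ]
Subtract ρ3 from ρ1.
  [ 1  -2  1  0 ]
  [ 0   0  1  0 ]
  [ 0   0  0  1 ]
  [ 0   0  0  0 ]
Subtract ρ2 from ρ1.
  [ 1  -2  0  0 ]
  [ 0   0  1  0 ]
  [ 0   0  0  1 ]
  [ 0   0  0  0 ]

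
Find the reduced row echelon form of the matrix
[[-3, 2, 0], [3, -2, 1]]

R1 -> -1/3·R1
  [ 1  -2/3  0 ]
  [ 3    -2  1 ]
R2 -> R2 − 3·R1
  [ 1  -2/3  0 ]
  [ 0     0  1 ]

[[1, -2/3, 0], [0, 0, 1]]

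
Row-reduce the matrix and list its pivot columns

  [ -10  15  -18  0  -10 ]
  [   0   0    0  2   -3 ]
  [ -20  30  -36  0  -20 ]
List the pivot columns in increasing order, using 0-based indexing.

0, 3

ρ1 := -1/10·ρ1
  [   1  -3/2  9/5  0    1 ]
  [   0     0    0  2   -3 ]
  [ -20    30  -36  0  -20 ]
ρ3 := ρ3 + 20·ρ1
  [ 1  -3/2  9/5  0   1 ]
  [ 0     0    0  2  -3 ]
  [ 0     0    0  0   0 ]
ρ2 := 1/2·ρ2
  [ 1  -3/2  9/5  0     1 ]
  [ 0     0    0  1  -3/2 ]
  [ 0     0    0  0     0 ]
Pivot columns are the columns containing a leading 1.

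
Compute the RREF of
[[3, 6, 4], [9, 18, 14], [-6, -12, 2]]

[[1, 2, 0], [0, 0, 1], [0, 0, 0]]

Multiply R1 by 1/3.
  [  1    2  4/3 ]
  [  9   18   14 ]
  [ -6  -12    2 ]
Subtract 9 times R1 from R2.
  [  1    2  4/3 ]
  [  0    0    2 ]
  [ -6  -12    2 ]
Add 6 times R1 to R3.
  [ 1  2  4/3 ]
  [ 0  0    2 ]
  [ 0  0   10 ]
Multiply R2 by 1/2.
  [ 1  2  4/3 ]
  [ 0  0    1 ]
  [ 0  0   10 ]
Subtract 10 times R2 from R3.
  [ 1  2  4/3 ]
  [ 0  0    1 ]
  [ 0  0    0 ]
Subtract 4/3 times R2 from R1.
  [ 1  2  0 ]
  [ 0  0  1 ]
  [ 0  0  0 ]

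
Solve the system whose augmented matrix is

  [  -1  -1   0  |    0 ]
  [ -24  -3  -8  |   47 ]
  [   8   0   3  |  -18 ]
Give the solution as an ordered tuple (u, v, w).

R1 ← -1·R1
  [   1   1   0  |    0 ]
  [ -24  -3  -8  |   47 ]
  [   8   0   3  |  -18 ]
R2 ← R2 + 24·R1
  [ 1   1   0  |    0 ]
  [ 0  21  -8  |   47 ]
  [ 8   0   3  |  -18 ]
R3 ← R3 − 8·R1
  [ 1   1   0  |    0 ]
  [ 0  21  -8  |   47 ]
  [ 0  -8   3  |  -18 ]
R2 ← 1/21·R2
  [ 1   1      0  |      0 ]
  [ 0   1  -8/21  |  47/21 ]
  [ 0  -8      3  |    -18 ]
R3 ← R3 + 8·R2
  [ 1  1      0  |      0 ]
  [ 0  1  -8/21  |  47/21 ]
  [ 0  0  -1/21  |  -2/21 ]
R3 ← -21·R3
  [ 1  1      0  |      0 ]
  [ 0  1  -8/21  |  47/21 ]
  [ 0  0      1  |      2 ]
R2 ← R2 + 8/21·R3
  [ 1  1  0  |  0 ]
  [ 0  1  0  |  3 ]
  [ 0  0  1  |  2 ]
R1 ← R1 − R2
  [ 1  0  0  |  -3 ]
  [ 0  1  0  |   3 ]
  [ 0  0  1  |   2 ]
Reading off the last column: u = -3, v = 3, w = 2.

(-3, 3, 2)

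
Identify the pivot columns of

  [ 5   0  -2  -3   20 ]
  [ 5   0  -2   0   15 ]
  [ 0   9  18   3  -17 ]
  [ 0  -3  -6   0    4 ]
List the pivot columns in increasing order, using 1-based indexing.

1, 2, 4

R1 := 1/5·R1
  [ 1   0  -2/5  -3/5    4 ]
  [ 5   0    -2     0   15 ]
  [ 0   9    18     3  -17 ]
  [ 0  -3    -6     0    4 ]
R2 := R2 − 5·R1
  [ 1   0  -2/5  -3/5    4 ]
  [ 0   0     0     3   -5 ]
  [ 0   9    18     3  -17 ]
  [ 0  -3    -6     0    4 ]
R2 ↔ R3
  [ 1   0  -2/5  -3/5    4 ]
  [ 0   9    18     3  -17 ]
  [ 0   0     0     3   -5 ]
  [ 0  -3    -6     0    4 ]
R2 := 1/9·R2
  [ 1   0  -2/5  -3/5      4 ]
  [ 0   1     2   1/3  -17/9 ]
  [ 0   0     0     3     -5 ]
  [ 0  -3    -6     0      4 ]
R4 := R4 + 3·R2
  [ 1  0  -2/5  -3/5      4 ]
  [ 0  1     2   1/3  -17/9 ]
  [ 0  0     0     3     -5 ]
  [ 0  0     0     1   -5/3 ]
R3 := 1/3·R3
  [ 1  0  -2/5  -3/5      4 ]
  [ 0  1     2   1/3  -17/9 ]
  [ 0  0     0     1   -5/3 ]
  [ 0  0     0     1   -5/3 ]
R4 := R4 − R3
  [ 1  0  -2/5  -3/5      4 ]
  [ 0  1     2   1/3  -17/9 ]
  [ 0  0     0     1   -5/3 ]
  [ 0  0     0     0      0 ]
R2 := R2 − 1/3·R3
  [ 1  0  -2/5  -3/5     4 ]
  [ 0  1     2     0  -4/3 ]
  [ 0  0     0     1  -5/3 ]
  [ 0  0     0     0     0 ]
R1 := R1 + 3/5·R3
  [ 1  0  -2/5  0     3 ]
  [ 0  1     2  0  -4/3 ]
  [ 0  0     0  1  -5/3 ]
  [ 0  0     0  0     0 ]
Pivot columns are the columns containing a leading 1.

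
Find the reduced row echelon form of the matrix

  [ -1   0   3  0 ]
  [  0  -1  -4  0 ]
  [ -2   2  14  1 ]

R1 ← -1·R1
  [  1   0  -3  0 ]
  [  0  -1  -4  0 ]
  [ -2   2  14  1 ]
R3 ← R3 + 2·R1
  [ 1   0  -3  0 ]
  [ 0  -1  -4  0 ]
  [ 0   2   8  1 ]
R2 ← -1·R2
  [ 1  0  -3  0 ]
  [ 0  1   4  0 ]
  [ 0  2   8  1 ]
R3 ← R3 − 2·R2
  [ 1  0  -3  0 ]
  [ 0  1   4  0 ]
  [ 0  0   0  1 ]

[[1, 0, -3, 0], [0, 1, 4, 0], [0, 0, 0, 1]]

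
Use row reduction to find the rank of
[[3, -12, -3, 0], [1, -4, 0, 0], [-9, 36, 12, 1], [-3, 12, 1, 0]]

Multiply R1 by 1/3.
  [  1  -4  -1  0 ]
  [  1  -4   0  0 ]
  [ -9  36  12  1 ]
  [ -3  12   1  0 ]
Subtract R1 from R2.
  [  1  -4  -1  0 ]
  [  0   0   1  0 ]
  [ -9  36  12  1 ]
  [ -3  12   1  0 ]
Add 9 times R1 to R3.
  [  1  -4  -1  0 ]
  [  0   0   1  0 ]
  [  0   0   3  1 ]
  [ -3  12   1  0 ]
Add 3 times R1 to R4.
  [ 1  -4  -1  0 ]
  [ 0   0   1  0 ]
  [ 0   0   3  1 ]
  [ 0   0  -2  0 ]
Subtract 3 times R2 from R3.
  [ 1  -4  -1  0 ]
  [ 0   0   1  0 ]
  [ 0   0   0  1 ]
  [ 0   0  -2  0 ]
Add 2 times R2 to R4.
  [ 1  -4  -1  0 ]
  [ 0   0   1  0 ]
  [ 0   0   0  1 ]
  [ 0   0   0  0 ]
Add R2 to R1.
  [ 1  -4  0  0 ]
  [ 0   0  1  0 ]
  [ 0   0  0  1 ]
  [ 0   0  0  0 ]
The reduced form has 3 nonzero rows.

rank = 3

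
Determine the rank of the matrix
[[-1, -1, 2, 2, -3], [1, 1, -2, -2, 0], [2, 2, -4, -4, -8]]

R1 -> -1·R1
  [ 1  1  -2  -2   3 ]
  [ 1  1  -2  -2   0 ]
  [ 2  2  -4  -4  -8 ]
R2 -> R2 − R1
  [ 1  1  -2  -2   3 ]
  [ 0  0   0   0  -3 ]
  [ 2  2  -4  -4  -8 ]
R3 -> R3 − 2·R1
  [ 1  1  -2  -2    3 ]
  [ 0  0   0   0   -3 ]
  [ 0  0   0   0  -14 ]
R2 -> -1/3·R2
  [ 1  1  -2  -2    3 ]
  [ 0  0   0   0    1 ]
  [ 0  0   0   0  -14 ]
R3 -> R3 + 14·R2
  [ 1  1  -2  -2  3 ]
  [ 0  0   0   0  1 ]
  [ 0  0   0   0  0 ]
R1 -> R1 − 3·R2
  [ 1  1  -2  -2  0 ]
  [ 0  0   0   0  1 ]
  [ 0  0   0   0  0 ]
The reduced form has 2 nonzero rows.

rank = 2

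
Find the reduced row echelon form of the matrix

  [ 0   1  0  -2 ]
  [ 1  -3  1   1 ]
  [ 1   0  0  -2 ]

Swap R1 and R2.
Subtract R1 from R3.
Subtract 3 times R2 from R3.
Multiply R3 by -1.
Subtract R3 from R1.
Add 3 times R2 to R1.

[[1, 0, 0, -2], [0, 1, 0, -2], [0, 0, 1, -3]]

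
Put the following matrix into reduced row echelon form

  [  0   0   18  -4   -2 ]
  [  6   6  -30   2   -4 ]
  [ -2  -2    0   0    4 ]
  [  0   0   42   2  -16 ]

ρ1 <-> ρ2
  [  6   6  -30   2   -4 ]
  [  0   0   18  -4   -2 ]
  [ -2  -2    0   0    4 ]
  [  0   0   42   2  -16 ]
ρ1 -> 1/6·ρ1
  [  1   1  -5  1/3  -2/3 ]
  [  0   0  18   -4    -2 ]
  [ -2  -2   0    0     4 ]
  [  0   0  42    2   -16 ]
ρ3 -> ρ3 + 2·ρ1
  [ 1  1   -5  1/3  -2/3 ]
  [ 0  0   18   -4    -2 ]
  [ 0  0  -10  2/3   8/3 ]
  [ 0  0   42    2   -16 ]
ρ2 -> 1/18·ρ2
  [ 1  1   -5   1/3  -2/3 ]
  [ 0  0    1  -2/9  -1/9 ]
  [ 0  0  -10   2/3   8/3 ]
  [ 0  0   42     2   -16 ]
ρ3 -> ρ3 + 10·ρ2
  [ 1  1  -5    1/3  -2/3 ]
  [ 0  0   1   -2/9  -1/9 ]
  [ 0  0   0  -14/9  14/9 ]
  [ 0  0  42      2   -16 ]
ρ4 -> ρ4 − 42·ρ2
  [ 1  1  -5    1/3   -2/3 ]
  [ 0  0   1   -2/9   -1/9 ]
  [ 0  0   0  -14/9   14/9 ]
  [ 0  0   0   34/3  -34/3 ]
ρ3 -> -9/14·ρ3
  [ 1  1  -5   1/3   -2/3 ]
  [ 0  0   1  -2/9   -1/9 ]
  [ 0  0   0     1     -1 ]
  [ 0  0   0  34/3  -34/3 ]
ρ4 -> ρ4 − 34/3·ρ3
  [ 1  1  -5   1/3  -2/3 ]
  [ 0  0   1  -2/9  -1/9 ]
  [ 0  0   0     1    -1 ]
  [ 0  0   0     0     0 ]
ρ2 -> ρ2 + 2/9·ρ3
  [ 1  1  -5  1/3  -2/3 ]
  [ 0  0   1    0  -1/3 ]
  [ 0  0   0    1    -1 ]
  [ 0  0   0    0     0 ]
ρ1 -> ρ1 − 1/3·ρ3
  [ 1  1  -5  0  -1/3 ]
  [ 0  0   1  0  -1/3 ]
  [ 0  0   0  1    -1 ]
  [ 0  0   0  0     0 ]
ρ1 -> ρ1 + 5·ρ2
  [ 1  1  0  0    -2 ]
  [ 0  0  1  0  -1/3 ]
  [ 0  0  0  1    -1 ]
  [ 0  0  0  0     0 ]

[[1, 1, 0, 0, -2], [0, 0, 1, 0, -1/3], [0, 0, 0, 1, -1], [0, 0, 0, 0, 0]]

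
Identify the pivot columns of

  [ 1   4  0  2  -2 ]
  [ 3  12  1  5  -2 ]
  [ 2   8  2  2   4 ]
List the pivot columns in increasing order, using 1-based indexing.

R2 := R2 − 3·R1
  [ 1  4  0   2  -2 ]
  [ 0  0  1  -1   4 ]
  [ 2  8  2   2   4 ]
R3 := R3 − 2·R1
  [ 1  4  0   2  -2 ]
  [ 0  0  1  -1   4 ]
  [ 0  0  2  -2   8 ]
R3 := R3 − 2·R2
  [ 1  4  0   2  -2 ]
  [ 0  0  1  -1   4 ]
  [ 0  0  0   0   0 ]
Pivot columns are the columns containing a leading 1.

1, 3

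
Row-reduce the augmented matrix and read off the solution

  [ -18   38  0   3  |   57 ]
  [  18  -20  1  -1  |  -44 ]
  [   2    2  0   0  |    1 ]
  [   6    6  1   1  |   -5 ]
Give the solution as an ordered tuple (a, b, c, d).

(-1, 3/2, -2, -6)

R1 -> -1/18·R1
R2 -> R2 − 18·R1
R3 -> R3 − 2·R1
R4 -> R4 − 6·R1
R2 -> 1/18·R2
R3 -> R3 − 56/9·R2
R4 -> R4 − 56/3·R2
R3 -> -81/28·R3
R4 -> R4 + 1/27·R3
R4 -> -28·R4
R3 -> R3 − 29/28·R4
R2 -> R2 − 1/9·R4
R1 -> R1 + 1/6·R4
R2 -> R2 − 1/18·R3
R1 -> R1 + 19/9·R2
Reading off the last column: a = -1, b = 3/2, c = -2, d = -6.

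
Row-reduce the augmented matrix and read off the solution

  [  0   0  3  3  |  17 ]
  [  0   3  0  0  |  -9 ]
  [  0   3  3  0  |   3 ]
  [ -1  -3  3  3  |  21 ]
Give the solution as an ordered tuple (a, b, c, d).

r1 <=> r4
  [ -1  -3  3  3  |  21 ]
  [  0   3  0  0  |  -9 ]
  [  0   3  3  0  |   3 ]
  [  0   0  3  3  |  17 ]
r1 ← -1·r1
  [ 1  3  -3  -3  |  -21 ]
  [ 0  3   0   0  |   -9 ]
  [ 0  3   3   0  |    3 ]
  [ 0  0   3   3  |   17 ]
r2 ← 1/3·r2
  [ 1  3  -3  -3  |  -21 ]
  [ 0  1   0   0  |   -3 ]
  [ 0  3   3   0  |    3 ]
  [ 0  0   3   3  |   17 ]
r3 ← r3 − 3·r2
  [ 1  3  -3  -3  |  -21 ]
  [ 0  1   0   0  |   -3 ]
  [ 0  0   3   0  |   12 ]
  [ 0  0   3   3  |   17 ]
r3 ← 1/3·r3
  [ 1  3  -3  -3  |  -21 ]
  [ 0  1   0   0  |   -3 ]
  [ 0  0   1   0  |    4 ]
  [ 0  0   3   3  |   17 ]
r4 ← r4 − 3·r3
  [ 1  3  -3  -3  |  -21 ]
  [ 0  1   0   0  |   -3 ]
  [ 0  0   1   0  |    4 ]
  [ 0  0   0   3  |    5 ]
r4 ← 1/3·r4
  [ 1  3  -3  -3  |  -21 ]
  [ 0  1   0   0  |   -3 ]
  [ 0  0   1   0  |    4 ]
  [ 0  0   0   1  |  5/3 ]
r1 ← r1 + 3·r4
  [ 1  3  -3  0  |  -16 ]
  [ 0  1   0  0  |   -3 ]
  [ 0  0   1  0  |    4 ]
  [ 0  0   0  1  |  5/3 ]
r1 ← r1 + 3·r3
  [ 1  3  0  0  |   -4 ]
  [ 0  1  0  0  |   -3 ]
  [ 0  0  1  0  |    4 ]
  [ 0  0  0  1  |  5/3 ]
r1 ← r1 − 3·r2
  [ 1  0  0  0  |    5 ]
  [ 0  1  0  0  |   -3 ]
  [ 0  0  1  0  |    4 ]
  [ 0  0  0  1  |  5/3 ]
Reading off the last column: a = 5, b = -3, c = 4, d = 5/3.

(5, -3, 4, 5/3)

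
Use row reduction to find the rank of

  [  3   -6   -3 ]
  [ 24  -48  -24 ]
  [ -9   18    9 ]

r1 := 1/3·r1
  [  1   -2   -1 ]
  [ 24  -48  -24 ]
  [ -9   18    9 ]
r2 := r2 − 24·r1
  [  1  -2  -1 ]
  [  0   0   0 ]
  [ -9  18   9 ]
r3 := r3 + 9·r1
  [ 1  -2  -1 ]
  [ 0   0   0 ]
  [ 0   0   0 ]
The reduced form has 1 nonzero row.

rank = 1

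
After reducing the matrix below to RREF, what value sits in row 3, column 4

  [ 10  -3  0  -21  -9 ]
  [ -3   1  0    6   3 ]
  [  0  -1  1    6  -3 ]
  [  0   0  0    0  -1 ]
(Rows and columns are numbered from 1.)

3

R1 := 1/10·R1
  [  1  -3/10  0  -21/10  -9/10 ]
  [ -3      1  0       6      3 ]
  [  0     -1  1       6     -3 ]
  [  0      0  0       0     -1 ]
R2 := R2 + 3·R1
  [ 1  -3/10  0  -21/10  -9/10 ]
  [ 0   1/10  0   -3/10   3/10 ]
  [ 0     -1  1       6     -3 ]
  [ 0      0  0       0     -1 ]
R2 := 10·R2
  [ 1  -3/10  0  -21/10  -9/10 ]
  [ 0      1  0      -3      3 ]
  [ 0     -1  1       6     -3 ]
  [ 0      0  0       0     -1 ]
R3 := R3 + R2
  [ 1  -3/10  0  -21/10  -9/10 ]
  [ 0      1  0      -3      3 ]
  [ 0      0  1       3      0 ]
  [ 0      0  0       0     -1 ]
R4 := -1·R4
  [ 1  -3/10  0  -21/10  -9/10 ]
  [ 0      1  0      -3      3 ]
  [ 0      0  1       3      0 ]
  [ 0      0  0       0      1 ]
R2 := R2 − 3·R4
  [ 1  -3/10  0  -21/10  -9/10 ]
  [ 0      1  0      -3      0 ]
  [ 0      0  1       3      0 ]
  [ 0      0  0       0      1 ]
R1 := R1 + 9/10·R4
  [ 1  -3/10  0  -21/10  0 ]
  [ 0      1  0      -3  0 ]
  [ 0      0  1       3  0 ]
  [ 0      0  0       0  1 ]
R1 := R1 + 3/10·R2
  [ 1  0  0  -3  0 ]
  [ 0  1  0  -3  0 ]
  [ 0  0  1   3  0 ]
  [ 0  0  0   0  1 ]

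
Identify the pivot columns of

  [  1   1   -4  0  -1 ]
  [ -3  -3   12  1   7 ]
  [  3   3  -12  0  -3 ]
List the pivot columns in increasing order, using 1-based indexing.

1, 4

Add 3 times ρ1 to ρ2.
  [ 1  1   -4  0  -1 ]
  [ 0  0    0  1   4 ]
  [ 3  3  -12  0  -3 ]
Subtract 3 times ρ1 from ρ3.
  [ 1  1  -4  0  -1 ]
  [ 0  0   0  1   4 ]
  [ 0  0   0  0   0 ]
Pivot columns are the columns containing a leading 1.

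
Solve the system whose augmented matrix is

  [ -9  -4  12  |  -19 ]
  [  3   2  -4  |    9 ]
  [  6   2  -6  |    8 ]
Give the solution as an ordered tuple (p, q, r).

(-1, 4, -1)

R1 → -1/9·R1
  [ 1  4/9  -4/3  |  19/9 ]
  [ 3    2    -4  |     9 ]
  [ 6    2    -6  |     8 ]
R2 → R2 − 3·R1
  [ 1  4/9  -4/3  |  19/9 ]
  [ 0  2/3     0  |   8/3 ]
  [ 6    2    -6  |     8 ]
R3 → R3 − 6·R1
  [ 1   4/9  -4/3  |   19/9 ]
  [ 0   2/3     0  |    8/3 ]
  [ 0  -2/3     2  |  -14/3 ]
R2 → 3/2·R2
  [ 1   4/9  -4/3  |   19/9 ]
  [ 0     1     0  |      4 ]
  [ 0  -2/3     2  |  -14/3 ]
R3 → R3 + 2/3·R2
  [ 1  4/9  -4/3  |  19/9 ]
  [ 0    1     0  |     4 ]
  [ 0    0     2  |    -2 ]
R3 → 1/2·R3
  [ 1  4/9  -4/3  |  19/9 ]
  [ 0    1     0  |     4 ]
  [ 0    0     1  |    -1 ]
R1 → R1 + 4/3·R3
  [ 1  4/9  0  |  7/9 ]
  [ 0    1  0  |    4 ]
  [ 0    0  1  |   -1 ]
R1 → R1 − 4/9·R2
  [ 1  0  0  |  -1 ]
  [ 0  1  0  |   4 ]
  [ 0  0  1  |  -1 ]
Reading off the last column: p = -1, q = 4, r = -1.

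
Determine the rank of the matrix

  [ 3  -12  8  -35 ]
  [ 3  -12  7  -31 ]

R1 -> 1/3·R1
  [ 1   -4  8/3  -35/3 ]
  [ 3  -12    7    -31 ]
R2 -> R2 − 3·R1
  [ 1  -4  8/3  -35/3 ]
  [ 0   0   -1      4 ]
R2 -> -1·R2
  [ 1  -4  8/3  -35/3 ]
  [ 0   0    1     -4 ]
R1 -> R1 − 8/3·R2
  [ 1  -4  0  -1 ]
  [ 0   0  1  -4 ]
The reduced form has 2 nonzero rows.

rank = 2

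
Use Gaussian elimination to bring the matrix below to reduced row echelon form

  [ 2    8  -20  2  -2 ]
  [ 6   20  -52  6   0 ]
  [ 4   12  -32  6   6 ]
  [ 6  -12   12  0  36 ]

[[1, 0, -2, 0, 3], [0, 1, -2, 0, -3/2], [0, 0, 0, 1, 2], [0, 0, 0, 0, 0]]

R1 -> 1/2·R1
  [ 1    4  -10  1  -1 ]
  [ 6   20  -52  6   0 ]
  [ 4   12  -32  6   6 ]
  [ 6  -12   12  0  36 ]
R2 -> R2 − 6·R1
  [ 1    4  -10  1  -1 ]
  [ 0   -4    8  0   6 ]
  [ 4   12  -32  6   6 ]
  [ 6  -12   12  0  36 ]
R3 -> R3 − 4·R1
  [ 1    4  -10  1  -1 ]
  [ 0   -4    8  0   6 ]
  [ 0   -4    8  2  10 ]
  [ 6  -12   12  0  36 ]
R4 -> R4 − 6·R1
  [ 1    4  -10   1  -1 ]
  [ 0   -4    8   0   6 ]
  [ 0   -4    8   2  10 ]
  [ 0  -36   72  -6  42 ]
R2 -> -1/4·R2
  [ 1    4  -10   1    -1 ]
  [ 0    1   -2   0  -3/2 ]
  [ 0   -4    8   2    10 ]
  [ 0  -36   72  -6    42 ]
R3 -> R3 + 4·R2
  [ 1    4  -10   1    -1 ]
  [ 0    1   -2   0  -3/2 ]
  [ 0    0    0   2     4 ]
  [ 0  -36   72  -6    42 ]
R4 -> R4 + 36·R2
  [ 1  4  -10   1    -1 ]
  [ 0  1   -2   0  -3/2 ]
  [ 0  0    0   2     4 ]
  [ 0  0    0  -6   -12 ]
R3 -> 1/2·R3
  [ 1  4  -10   1    -1 ]
  [ 0  1   -2   0  -3/2 ]
  [ 0  0    0   1     2 ]
  [ 0  0    0  -6   -12 ]
R4 -> R4 + 6·R3
  [ 1  4  -10  1    -1 ]
  [ 0  1   -2  0  -3/2 ]
  [ 0  0    0  1     2 ]
  [ 0  0    0  0     0 ]
R1 -> R1 − R3
  [ 1  4  -10  0    -3 ]
  [ 0  1   -2  0  -3/2 ]
  [ 0  0    0  1     2 ]
  [ 0  0    0  0     0 ]
R1 -> R1 − 4·R2
  [ 1  0  -2  0     3 ]
  [ 0  1  -2  0  -3/2 ]
  [ 0  0   0  1     2 ]
  [ 0  0   0  0     0 ]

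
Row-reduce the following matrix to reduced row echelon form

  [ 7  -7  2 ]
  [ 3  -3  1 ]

[[1, -1, 0], [0, 0, 1]]

Multiply r1 by 1/7.
  [ 1  -1  2/7 ]
  [ 3  -3    1 ]
Subtract 3 times r1 from r2.
  [ 1  -1  2/7 ]
  [ 0   0  1/7 ]
Multiply r2 by 7.
  [ 1  -1  2/7 ]
  [ 0   0    1 ]
Subtract 2/7 times r2 from r1.
  [ 1  -1  0 ]
  [ 0   0  1 ]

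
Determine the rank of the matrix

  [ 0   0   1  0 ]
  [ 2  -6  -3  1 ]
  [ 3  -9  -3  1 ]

rank = 3

R1 ↔ R2
R1 ← 1/2·R1
R3 ← R3 − 3·R1
R3 ← R3 − 3/2·R2
R3 ← -2·R3
R1 ← R1 − 1/2·R3
R1 ← R1 + 3/2·R2
The reduced form has 3 nonzero rows.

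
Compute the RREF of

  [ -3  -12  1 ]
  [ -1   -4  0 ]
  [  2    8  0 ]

[[1, 4, 0], [0, 0, 1], [0, 0, 0]]

R1 -> -1/3·R1
R2 -> R2 + R1
R3 -> R3 − 2·R1
R2 -> -3·R2
R3 -> R3 − 2/3·R2
R1 -> R1 + 1/3·R2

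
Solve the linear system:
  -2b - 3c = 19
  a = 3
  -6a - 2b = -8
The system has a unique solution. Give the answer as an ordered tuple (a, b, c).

Form the augmented matrix and row-reduce:
  [  0  -2  -3  |  19 ]
  [  1   0   0  |   3 ]
  [ -6  -2   0  |  -8 ]
ρ1 <-> ρ2
ρ3 → ρ3 + 6·ρ1
ρ2 → -1/2·ρ2
ρ3 → ρ3 + 2·ρ2
ρ3 → 1/3·ρ3
ρ2 → ρ2 − 3/2·ρ3
Reading off the last column: a = 3, b = -5, c = -3.

(3, -5, -3)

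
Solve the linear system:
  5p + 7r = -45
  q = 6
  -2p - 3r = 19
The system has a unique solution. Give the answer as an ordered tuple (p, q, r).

Form the augmented matrix and row-reduce:
  [  5  0   7  |  -45 ]
  [  0  1   0  |    6 ]
  [ -2  0  -3  |   19 ]
ρ1 -> 1/5·ρ1
  [  1  0  7/5  |  -9 ]
  [  0  1    0  |   6 ]
  [ -2  0   -3  |  19 ]
ρ3 -> ρ3 + 2·ρ1
  [ 1  0   7/5  |  -9 ]
  [ 0  1     0  |   6 ]
  [ 0  0  -1/5  |   1 ]
ρ3 -> -5·ρ3
  [ 1  0  7/5  |  -9 ]
  [ 0  1    0  |   6 ]
  [ 0  0    1  |  -5 ]
ρ1 -> ρ1 − 7/5·ρ3
  [ 1  0  0  |  -2 ]
  [ 0  1  0  |   6 ]
  [ 0  0  1  |  -5 ]
Reading off the last column: p = -2, q = 6, r = -5.

(-2, 6, -5)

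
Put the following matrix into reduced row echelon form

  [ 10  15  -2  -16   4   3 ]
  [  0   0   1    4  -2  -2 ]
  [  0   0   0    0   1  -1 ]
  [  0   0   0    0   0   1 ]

[[1, 3/2, 0, -4/5, 0, 0], [0, 0, 1, 4, 0, 0], [0, 0, 0, 0, 1, 0], [0, 0, 0, 0, 0, 1]]

ρ1 → 1/10·ρ1
  [ 1  3/2  -1/5  -8/5  2/5  3/10 ]
  [ 0    0     1     4   -2    -2 ]
  [ 0    0     0     0    1    -1 ]
  [ 0    0     0     0    0     1 ]
ρ3 → ρ3 + ρ4
  [ 1  3/2  -1/5  -8/5  2/5  3/10 ]
  [ 0    0     1     4   -2    -2 ]
  [ 0    0     0     0    1     0 ]
  [ 0    0     0     0    0     1 ]
ρ2 → ρ2 + 2·ρ4
  [ 1  3/2  -1/5  -8/5  2/5  3/10 ]
  [ 0    0     1     4   -2     0 ]
  [ 0    0     0     0    1     0 ]
  [ 0    0     0     0    0     1 ]
ρ1 → ρ1 − 3/10·ρ4
  [ 1  3/2  -1/5  -8/5  2/5  0 ]
  [ 0    0     1     4   -2  0 ]
  [ 0    0     0     0    1  0 ]
  [ 0    0     0     0    0  1 ]
ρ2 → ρ2 + 2·ρ3
  [ 1  3/2  -1/5  -8/5  2/5  0 ]
  [ 0    0     1     4    0  0 ]
  [ 0    0     0     0    1  0 ]
  [ 0    0     0     0    0  1 ]
ρ1 → ρ1 − 2/5·ρ3
  [ 1  3/2  -1/5  -8/5  0  0 ]
  [ 0    0     1     4  0  0 ]
  [ 0    0     0     0  1  0 ]
  [ 0    0     0     0  0  1 ]
ρ1 → ρ1 + 1/5·ρ2
  [ 1  3/2  0  -4/5  0  0 ]
  [ 0    0  1     4  0  0 ]
  [ 0    0  0     0  1  0 ]
  [ 0    0  0     0  0  1 ]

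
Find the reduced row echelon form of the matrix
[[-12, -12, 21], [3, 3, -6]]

R1 -> -1/12·R1
R2 -> R2 − 3·R1
R2 -> -4/3·R2
R1 -> R1 + 7/4·R2

[[1, 1, 0], [0, 0, 1]]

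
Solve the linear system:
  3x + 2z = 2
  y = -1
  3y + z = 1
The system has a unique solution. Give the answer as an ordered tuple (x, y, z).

(-2, -1, 4)

Form the augmented matrix and row-reduce:
  [ 3  0  2  |   2 ]
  [ 0  1  0  |  -1 ]
  [ 0  3  1  |   1 ]
R1 -> 1/3·R1
  [ 1  0  2/3  |  2/3 ]
  [ 0  1    0  |   -1 ]
  [ 0  3    1  |    1 ]
R3 -> R3 − 3·R2
  [ 1  0  2/3  |  2/3 ]
  [ 0  1    0  |   -1 ]
  [ 0  0    1  |    4 ]
R1 -> R1 − 2/3·R3
  [ 1  0  0  |  -2 ]
  [ 0  1  0  |  -1 ]
  [ 0  0  1  |   4 ]
Reading off the last column: x = -2, y = -1, z = 4.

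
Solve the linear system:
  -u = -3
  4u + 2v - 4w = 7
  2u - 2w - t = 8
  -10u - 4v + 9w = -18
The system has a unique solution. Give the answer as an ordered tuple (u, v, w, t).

(3, 3/2, 2, -6)

Form the augmented matrix and row-reduce:
  [  -1   0   0   0  |   -3 ]
  [   4   2  -4   0  |    7 ]
  [   2   0  -2  -1  |    8 ]
  [ -10  -4   9   0  |  -18 ]
Multiply ρ1 by -1.
  [   1   0   0   0  |    3 ]
  [   4   2  -4   0  |    7 ]
  [   2   0  -2  -1  |    8 ]
  [ -10  -4   9   0  |  -18 ]
Subtract 4 times ρ1 from ρ2.
  [   1   0   0   0  |    3 ]
  [   0   2  -4   0  |   -5 ]
  [   2   0  -2  -1  |    8 ]
  [ -10  -4   9   0  |  -18 ]
Subtract 2 times ρ1 from ρ3.
  [   1   0   0   0  |    3 ]
  [   0   2  -4   0  |   -5 ]
  [   0   0  -2  -1  |    2 ]
  [ -10  -4   9   0  |  -18 ]
Add 10 times ρ1 to ρ4.
  [ 1   0   0   0  |   3 ]
  [ 0   2  -4   0  |  -5 ]
  [ 0   0  -2  -1  |   2 ]
  [ 0  -4   9   0  |  12 ]
Multiply ρ2 by 1/2.
  [ 1   0   0   0  |     3 ]
  [ 0   1  -2   0  |  -5/2 ]
  [ 0   0  -2  -1  |     2 ]
  [ 0  -4   9   0  |    12 ]
Add 4 times ρ2 to ρ4.
  [ 1  0   0   0  |     3 ]
  [ 0  1  -2   0  |  -5/2 ]
  [ 0  0  -2  -1  |     2 ]
  [ 0  0   1   0  |     2 ]
Multiply ρ3 by -1/2.
  [ 1  0   0    0  |     3 ]
  [ 0  1  -2    0  |  -5/2 ]
  [ 0  0   1  1/2  |    -1 ]
  [ 0  0   1    0  |     2 ]
Subtract ρ3 from ρ4.
  [ 1  0   0     0  |     3 ]
  [ 0  1  -2     0  |  -5/2 ]
  [ 0  0   1   1/2  |    -1 ]
  [ 0  0   0  -1/2  |     3 ]
Multiply ρ4 by -2.
  [ 1  0   0    0  |     3 ]
  [ 0  1  -2    0  |  -5/2 ]
  [ 0  0   1  1/2  |    -1 ]
  [ 0  0   0    1  |    -6 ]
Subtract 1/2 times ρ4 from ρ3.
  [ 1  0   0  0  |     3 ]
  [ 0  1  -2  0  |  -5/2 ]
  [ 0  0   1  0  |     2 ]
  [ 0  0   0  1  |    -6 ]
Add 2 times ρ3 to ρ2.
  [ 1  0  0  0  |    3 ]
  [ 0  1  0  0  |  3/2 ]
  [ 0  0  1  0  |    2 ]
  [ 0  0  0  1  |   -6 ]
Reading off the last column: u = 3, v = 3/2, w = 2, t = -6.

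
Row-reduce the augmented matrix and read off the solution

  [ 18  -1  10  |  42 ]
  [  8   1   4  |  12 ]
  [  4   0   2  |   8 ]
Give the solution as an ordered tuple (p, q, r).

r1 ← 1/18·r1
r2 ← r2 − 8·r1
r3 ← r3 − 4·r1
r2 ← 9/13·r2
r3 ← r3 − 2/9·r2
r3 ← -13/2·r3
r2 ← r2 + 4/13·r3
r1 ← r1 − 5/9·r3
r1 ← r1 + 1/18·r2
Reading off the last column: p = 1, q = -4, r = 2.

(1, -4, 2)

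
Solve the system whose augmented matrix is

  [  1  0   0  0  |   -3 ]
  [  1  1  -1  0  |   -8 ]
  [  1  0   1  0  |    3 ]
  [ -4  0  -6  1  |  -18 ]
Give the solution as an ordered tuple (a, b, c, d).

R2 → R2 − R1
  [  1  0   0  0  |   -3 ]
  [  0  1  -1  0  |   -5 ]
  [  1  0   1  0  |    3 ]
  [ -4  0  -6  1  |  -18 ]
R3 → R3 − R1
  [  1  0   0  0  |   -3 ]
  [  0  1  -1  0  |   -5 ]
  [  0  0   1  0  |    6 ]
  [ -4  0  -6  1  |  -18 ]
R4 → R4 + 4·R1
  [ 1  0   0  0  |   -3 ]
  [ 0  1  -1  0  |   -5 ]
  [ 0  0   1  0  |    6 ]
  [ 0  0  -6  1  |  -30 ]
R4 → R4 + 6·R3
  [ 1  0   0  0  |  -3 ]
  [ 0  1  -1  0  |  -5 ]
  [ 0  0   1  0  |   6 ]
  [ 0  0   0  1  |   6 ]
R2 → R2 + R3
  [ 1  0  0  0  |  -3 ]
  [ 0  1  0  0  |   1 ]
  [ 0  0  1  0  |   6 ]
  [ 0  0  0  1  |   6 ]
Reading off the last column: a = -3, b = 1, c = 6, d = 6.

(-3, 1, 6, 6)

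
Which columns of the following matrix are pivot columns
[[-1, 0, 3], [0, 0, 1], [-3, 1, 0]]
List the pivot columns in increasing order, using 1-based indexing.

r1 ← -1·r1
  [  1  0  -3 ]
  [  0  0   1 ]
  [ -3  1   0 ]
r3 ← r3 + 3·r1
  [ 1  0  -3 ]
  [ 0  0   1 ]
  [ 0  1  -9 ]
r2 <=> r3
  [ 1  0  -3 ]
  [ 0  1  -9 ]
  [ 0  0   1 ]
r2 ← r2 + 9·r3
  [ 1  0  -3 ]
  [ 0  1   0 ]
  [ 0  0   1 ]
r1 ← r1 + 3·r3
  [ 1  0  0 ]
  [ 0  1  0 ]
  [ 0  0  1 ]
Pivot columns are the columns containing a leading 1.

1, 2, 3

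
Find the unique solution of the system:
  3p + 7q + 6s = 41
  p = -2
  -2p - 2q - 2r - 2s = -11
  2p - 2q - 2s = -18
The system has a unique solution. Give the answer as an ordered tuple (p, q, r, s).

Form the augmented matrix and row-reduce:
  [  3   7   0   6  |   41 ]
  [  1   0   0   0  |   -2 ]
  [ -2  -2  -2  -2  |  -11 ]
  [  2  -2   0  -2  |  -18 ]
Multiply r1 by 1/3.
  [  1  7/3   0   2  |  41/3 ]
  [  1    0   0   0  |    -2 ]
  [ -2   -2  -2  -2  |   -11 ]
  [  2   -2   0  -2  |   -18 ]
Subtract r1 from r2.
  [  1   7/3   0   2  |   41/3 ]
  [  0  -7/3   0  -2  |  -47/3 ]
  [ -2    -2  -2  -2  |    -11 ]
  [  2    -2   0  -2  |    -18 ]
Add 2 times r1 to r3.
  [ 1   7/3   0   2  |   41/3 ]
  [ 0  -7/3   0  -2  |  -47/3 ]
  [ 0   8/3  -2   2  |   49/3 ]
  [ 2    -2   0  -2  |    -18 ]
Subtract 2 times r1 from r4.
  [ 1    7/3   0   2  |    41/3 ]
  [ 0   -7/3   0  -2  |   -47/3 ]
  [ 0    8/3  -2   2  |    49/3 ]
  [ 0  -20/3   0  -6  |  -136/3 ]
Multiply r2 by -3/7.
  [ 1    7/3   0    2  |    41/3 ]
  [ 0      1   0  6/7  |    47/7 ]
  [ 0    8/3  -2    2  |    49/3 ]
  [ 0  -20/3   0   -6  |  -136/3 ]
Subtract 8/3 times r2 from r3.
  [ 1    7/3   0     2  |    41/3 ]
  [ 0      1   0   6/7  |    47/7 ]
  [ 0      0  -2  -2/7  |   -11/7 ]
  [ 0  -20/3   0    -6  |  -136/3 ]
Add 20/3 times r2 to r4.
  [ 1  7/3   0     2  |   41/3 ]
  [ 0    1   0   6/7  |   47/7 ]
  [ 0    0  -2  -2/7  |  -11/7 ]
  [ 0    0   0  -2/7  |   -4/7 ]
Multiply r3 by -1/2.
  [ 1  7/3  0     2  |   41/3 ]
  [ 0    1  0   6/7  |   47/7 ]
  [ 0    0  1   1/7  |  11/14 ]
  [ 0    0  0  -2/7  |   -4/7 ]
Multiply r4 by -7/2.
  [ 1  7/3  0    2  |   41/3 ]
  [ 0    1  0  6/7  |   47/7 ]
  [ 0    0  1  1/7  |  11/14 ]
  [ 0    0  0    1  |      2 ]
Subtract 1/7 times r4 from r3.
  [ 1  7/3  0    2  |  41/3 ]
  [ 0    1  0  6/7  |  47/7 ]
  [ 0    0  1    0  |   1/2 ]
  [ 0    0  0    1  |     2 ]
Subtract 6/7 times r4 from r2.
  [ 1  7/3  0  2  |  41/3 ]
  [ 0    1  0  0  |     5 ]
  [ 0    0  1  0  |   1/2 ]
  [ 0    0  0  1  |     2 ]
Subtract 2 times r4 from r1.
  [ 1  7/3  0  0  |  29/3 ]
  [ 0    1  0  0  |     5 ]
  [ 0    0  1  0  |   1/2 ]
  [ 0    0  0  1  |     2 ]
Subtract 7/3 times r2 from r1.
  [ 1  0  0  0  |   -2 ]
  [ 0  1  0  0  |    5 ]
  [ 0  0  1  0  |  1/2 ]
  [ 0  0  0  1  |    2 ]
Reading off the last column: p = -2, q = 5, r = 1/2, s = 2.

(-2, 5, 1/2, 2)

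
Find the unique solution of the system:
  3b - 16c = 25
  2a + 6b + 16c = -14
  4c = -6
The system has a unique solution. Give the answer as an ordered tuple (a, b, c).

Form the augmented matrix and row-reduce:
  [ 0  3  -16  |   25 ]
  [ 2  6   16  |  -14 ]
  [ 0  0    4  |   -6 ]
ρ1 ↔ ρ2
  [ 2  6   16  |  -14 ]
  [ 0  3  -16  |   25 ]
  [ 0  0    4  |   -6 ]
ρ1 := 1/2·ρ1
  [ 1  3    8  |  -7 ]
  [ 0  3  -16  |  25 ]
  [ 0  0    4  |  -6 ]
ρ2 := 1/3·ρ2
  [ 1  3      8  |    -7 ]
  [ 0  1  -16/3  |  25/3 ]
  [ 0  0      4  |    -6 ]
ρ3 := 1/4·ρ3
  [ 1  3      8  |    -7 ]
  [ 0  1  -16/3  |  25/3 ]
  [ 0  0      1  |  -3/2 ]
ρ2 := ρ2 + 16/3·ρ3
  [ 1  3  8  |    -7 ]
  [ 0  1  0  |   1/3 ]
  [ 0  0  1  |  -3/2 ]
ρ1 := ρ1 − 8·ρ3
  [ 1  3  0  |     5 ]
  [ 0  1  0  |   1/3 ]
  [ 0  0  1  |  -3/2 ]
ρ1 := ρ1 − 3·ρ2
  [ 1  0  0  |     4 ]
  [ 0  1  0  |   1/3 ]
  [ 0  0  1  |  -3/2 ]
Reading off the last column: a = 4, b = 1/3, c = -3/2.

(4, 1/3, -3/2)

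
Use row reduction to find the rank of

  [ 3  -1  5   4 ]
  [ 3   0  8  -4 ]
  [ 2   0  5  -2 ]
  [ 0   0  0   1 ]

rank = 4

ρ1 → 1/3·ρ1
  [ 1  -1/3  5/3  4/3 ]
  [ 3     0    8   -4 ]
  [ 2     0    5   -2 ]
  [ 0     0    0    1 ]
ρ2 → ρ2 − 3·ρ1
  [ 1  -1/3  5/3  4/3 ]
  [ 0     1    3   -8 ]
  [ 2     0    5   -2 ]
  [ 0     0    0    1 ]
ρ3 → ρ3 − 2·ρ1
  [ 1  -1/3  5/3    4/3 ]
  [ 0     1    3     -8 ]
  [ 0   2/3  5/3  -14/3 ]
  [ 0     0    0      1 ]
ρ3 → ρ3 − 2/3·ρ2
  [ 1  -1/3   5/3  4/3 ]
  [ 0     1     3   -8 ]
  [ 0     0  -1/3  2/3 ]
  [ 0     0     0    1 ]
ρ3 → -3·ρ3
  [ 1  -1/3  5/3  4/3 ]
  [ 0     1    3   -8 ]
  [ 0     0    1   -2 ]
  [ 0     0    0    1 ]
ρ3 → ρ3 + 2·ρ4
  [ 1  -1/3  5/3  4/3 ]
  [ 0     1    3   -8 ]
  [ 0     0    1    0 ]
  [ 0     0    0    1 ]
ρ2 → ρ2 + 8·ρ4
  [ 1  -1/3  5/3  4/3 ]
  [ 0     1    3    0 ]
  [ 0     0    1    0 ]
  [ 0     0    0    1 ]
ρ1 → ρ1 − 4/3·ρ4
  [ 1  -1/3  5/3  0 ]
  [ 0     1    3  0 ]
  [ 0     0    1  0 ]
  [ 0     0    0  1 ]
ρ2 → ρ2 − 3·ρ3
  [ 1  -1/3  5/3  0 ]
  [ 0     1    0  0 ]
  [ 0     0    1  0 ]
  [ 0     0    0  1 ]
ρ1 → ρ1 − 5/3·ρ3
  [ 1  -1/3  0  0 ]
  [ 0     1  0  0 ]
  [ 0     0  1  0 ]
  [ 0     0  0  1 ]
ρ1 → ρ1 + 1/3·ρ2
  [ 1  0  0  0 ]
  [ 0  1  0  0 ]
  [ 0  0  1  0 ]
  [ 0  0  0  1 ]
The reduced form has 4 nonzero rows.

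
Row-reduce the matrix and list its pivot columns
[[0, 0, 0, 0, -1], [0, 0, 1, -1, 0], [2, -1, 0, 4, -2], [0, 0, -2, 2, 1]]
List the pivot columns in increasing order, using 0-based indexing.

0, 2, 4

R1 <=> R3
  [ 2  -1   0   4  -2 ]
  [ 0   0   1  -1   0 ]
  [ 0   0   0   0  -1 ]
  [ 0   0  -2   2   1 ]
R1 := 1/2·R1
  [ 1  -1/2   0   2  -1 ]
  [ 0     0   1  -1   0 ]
  [ 0     0   0   0  -1 ]
  [ 0     0  -2   2   1 ]
R4 := R4 + 2·R2
  [ 1  -1/2  0   2  -1 ]
  [ 0     0  1  -1   0 ]
  [ 0     0  0   0  -1 ]
  [ 0     0  0   0   1 ]
R3 := -1·R3
  [ 1  -1/2  0   2  -1 ]
  [ 0     0  1  -1   0 ]
  [ 0     0  0   0   1 ]
  [ 0     0  0   0   1 ]
R4 := R4 − R3
  [ 1  -1/2  0   2  -1 ]
  [ 0     0  1  -1   0 ]
  [ 0     0  0   0   1 ]
  [ 0     0  0   0   0 ]
R1 := R1 + R3
  [ 1  -1/2  0   2  0 ]
  [ 0     0  1  -1  0 ]
  [ 0     0  0   0  1 ]
  [ 0     0  0   0  0 ]
Pivot columns are the columns containing a leading 1.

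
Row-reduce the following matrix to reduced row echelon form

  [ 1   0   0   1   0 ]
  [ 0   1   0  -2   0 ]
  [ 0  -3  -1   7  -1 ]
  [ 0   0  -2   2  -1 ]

[[1, 0, 0, 1, 0], [0, 1, 0, -2, 0], [0, 0, 1, -1, 0], [0, 0, 0, 0, 1]]

R3 ← R3 + 3·R2
R3 ← -1·R3
R4 ← R4 + 2·R3
R3 ← R3 − R4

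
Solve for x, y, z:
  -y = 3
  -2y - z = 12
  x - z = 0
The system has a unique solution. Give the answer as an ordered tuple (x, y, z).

Form the augmented matrix and row-reduce:
  [ 0  -1   0  |   3 ]
  [ 0  -2  -1  |  12 ]
  [ 1   0  -1  |   0 ]
R1 <=> R3
  [ 1   0  -1  |   0 ]
  [ 0  -2  -1  |  12 ]
  [ 0  -1   0  |   3 ]
R2 ← -1/2·R2
  [ 1   0   -1  |   0 ]
  [ 0   1  1/2  |  -6 ]
  [ 0  -1    0  |   3 ]
R3 ← R3 + R2
  [ 1  0   -1  |   0 ]
  [ 0  1  1/2  |  -6 ]
  [ 0  0  1/2  |  -3 ]
R3 ← 2·R3
  [ 1  0   -1  |   0 ]
  [ 0  1  1/2  |  -6 ]
  [ 0  0    1  |  -6 ]
R2 ← R2 − 1/2·R3
  [ 1  0  -1  |   0 ]
  [ 0  1   0  |  -3 ]
  [ 0  0   1  |  -6 ]
R1 ← R1 + R3
  [ 1  0  0  |  -6 ]
  [ 0  1  0  |  -3 ]
  [ 0  0  1  |  -6 ]
Reading off the last column: x = -6, y = -3, z = -6.

(-6, -3, -6)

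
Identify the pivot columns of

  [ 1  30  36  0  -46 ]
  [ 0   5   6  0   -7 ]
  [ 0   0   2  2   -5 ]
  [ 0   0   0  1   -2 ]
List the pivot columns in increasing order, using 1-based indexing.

1, 2, 3, 4

R2 := 1/5·R2
R3 := 1/2·R3
R3 := R3 − R4
R2 := R2 − 6/5·R3
R1 := R1 − 36·R3
R1 := R1 − 30·R2
Pivot columns are the columns containing a leading 1.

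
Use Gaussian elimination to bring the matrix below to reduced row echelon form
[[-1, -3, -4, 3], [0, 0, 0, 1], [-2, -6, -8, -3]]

[[1, 3, 4, 0], [0, 0, 0, 1], [0, 0, 0, 0]]

ρ1 ← -1·ρ1
  [  1   3   4  -3 ]
  [  0   0   0   1 ]
  [ -2  -6  -8  -3 ]
ρ3 ← ρ3 + 2·ρ1
  [ 1  3  4  -3 ]
  [ 0  0  0   1 ]
  [ 0  0  0  -9 ]
ρ3 ← ρ3 + 9·ρ2
  [ 1  3  4  -3 ]
  [ 0  0  0   1 ]
  [ 0  0  0   0 ]
ρ1 ← ρ1 + 3·ρ2
  [ 1  3  4  0 ]
  [ 0  0  0  1 ]
  [ 0  0  0  0 ]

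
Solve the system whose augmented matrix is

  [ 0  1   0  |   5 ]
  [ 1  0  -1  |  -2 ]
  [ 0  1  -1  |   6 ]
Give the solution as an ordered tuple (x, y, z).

Swap r1 and r2.
  [ 1  0  -1  |  -2 ]
  [ 0  1   0  |   5 ]
  [ 0  1  -1  |   6 ]
Subtract r2 from r3.
  [ 1  0  -1  |  -2 ]
  [ 0  1   0  |   5 ]
  [ 0  0  -1  |   1 ]
Multiply r3 by -1.
  [ 1  0  -1  |  -2 ]
  [ 0  1   0  |   5 ]
  [ 0  0   1  |  -1 ]
Add r3 to r1.
  [ 1  0  0  |  -3 ]
  [ 0  1  0  |   5 ]
  [ 0  0  1  |  -1 ]
Reading off the last column: x = -3, y = 5, z = -1.

(-3, 5, -1)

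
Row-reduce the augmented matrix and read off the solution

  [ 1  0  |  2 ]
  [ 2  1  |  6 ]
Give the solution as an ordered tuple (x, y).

r2 := r2 − 2·r1
  [ 1  0  |  2 ]
  [ 0  1  |  2 ]
Reading off the last column: x = 2, y = 2.

(2, 2)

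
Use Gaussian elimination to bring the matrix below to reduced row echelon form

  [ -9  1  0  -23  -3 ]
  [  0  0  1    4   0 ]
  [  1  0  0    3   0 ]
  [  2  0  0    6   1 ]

[[1, 0, 0, 3, 0], [0, 1, 0, 4, 0], [0, 0, 1, 4, 0], [0, 0, 0, 0, 1]]

r1 → -1/9·r1
r3 → r3 − r1
r4 → r4 − 2·r1
r2 <-> r3
r2 → 9·r2
r4 → r4 − 2/9·r2
r2 → r2 + 3·r4
r1 → r1 − 1/3·r4
r1 → r1 + 1/9·r2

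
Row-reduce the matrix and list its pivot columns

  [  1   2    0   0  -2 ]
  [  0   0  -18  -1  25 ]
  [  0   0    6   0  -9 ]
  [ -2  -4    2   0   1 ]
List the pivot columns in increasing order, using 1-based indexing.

1, 3, 4

R4 := R4 + 2·R1
  [ 1  2    0   0  -2 ]
  [ 0  0  -18  -1  25 ]
  [ 0  0    6   0  -9 ]
  [ 0  0    2   0  -3 ]
R2 := -1/18·R2
  [ 1  2  0     0      -2 ]
  [ 0  0  1  1/18  -25/18 ]
  [ 0  0  6     0      -9 ]
  [ 0  0  2     0      -3 ]
R3 := R3 − 6·R2
  [ 1  2  0     0      -2 ]
  [ 0  0  1  1/18  -25/18 ]
  [ 0  0  0  -1/3    -2/3 ]
  [ 0  0  2     0      -3 ]
R4 := R4 − 2·R2
  [ 1  2  0     0      -2 ]
  [ 0  0  1  1/18  -25/18 ]
  [ 0  0  0  -1/3    -2/3 ]
  [ 0  0  0  -1/9    -2/9 ]
R3 := -3·R3
  [ 1  2  0     0      -2 ]
  [ 0  0  1  1/18  -25/18 ]
  [ 0  0  0     1       2 ]
  [ 0  0  0  -1/9    -2/9 ]
R4 := R4 + 1/9·R3
  [ 1  2  0     0      -2 ]
  [ 0  0  1  1/18  -25/18 ]
  [ 0  0  0     1       2 ]
  [ 0  0  0     0       0 ]
R2 := R2 − 1/18·R3
  [ 1  2  0  0    -2 ]
  [ 0  0  1  0  -3/2 ]
  [ 0  0  0  1     2 ]
  [ 0  0  0  0     0 ]
Pivot columns are the columns containing a leading 1.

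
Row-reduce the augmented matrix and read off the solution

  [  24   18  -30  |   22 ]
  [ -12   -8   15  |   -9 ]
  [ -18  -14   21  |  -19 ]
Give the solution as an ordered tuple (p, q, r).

(2/3, 2, 1)

r1 → 1/24·r1
  [   1  3/4  -5/4  |  11/12 ]
  [ -12   -8    15  |     -9 ]
  [ -18  -14    21  |    -19 ]
r2 → r2 + 12·r1
  [   1  3/4  -5/4  |  11/12 ]
  [   0    1     0  |      2 ]
  [ -18  -14    21  |    -19 ]
r3 → r3 + 18·r1
  [ 1   3/4  -5/4  |  11/12 ]
  [ 0     1     0  |      2 ]
  [ 0  -1/2  -3/2  |   -5/2 ]
r3 → r3 + 1/2·r2
  [ 1  3/4  -5/4  |  11/12 ]
  [ 0    1     0  |      2 ]
  [ 0    0  -3/2  |   -3/2 ]
r3 → -2/3·r3
  [ 1  3/4  -5/4  |  11/12 ]
  [ 0    1     0  |      2 ]
  [ 0    0     1  |      1 ]
r1 → r1 + 5/4·r3
  [ 1  3/4  0  |  13/6 ]
  [ 0    1  0  |     2 ]
  [ 0    0  1  |     1 ]
r1 → r1 − 3/4·r2
  [ 1  0  0  |  2/3 ]
  [ 0  1  0  |    2 ]
  [ 0  0  1  |    1 ]
Reading off the last column: p = 2/3, q = 2, r = 1.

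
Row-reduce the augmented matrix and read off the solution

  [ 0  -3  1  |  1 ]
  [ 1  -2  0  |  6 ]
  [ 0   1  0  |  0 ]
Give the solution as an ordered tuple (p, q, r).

(6, 0, 1)

Swap ρ1 and ρ2.
  [ 1  -2  0  |  6 ]
  [ 0  -3  1  |  1 ]
  [ 0   1  0  |  0 ]
Multiply ρ2 by -1/3.
  [ 1  -2     0  |     6 ]
  [ 0   1  -1/3  |  -1/3 ]
  [ 0   1     0  |     0 ]
Subtract ρ2 from ρ3.
  [ 1  -2     0  |     6 ]
  [ 0   1  -1/3  |  -1/3 ]
  [ 0   0   1/3  |   1/3 ]
Multiply ρ3 by 3.
  [ 1  -2     0  |     6 ]
  [ 0   1  -1/3  |  -1/3 ]
  [ 0   0     1  |     1 ]
Add 1/3 times ρ3 to ρ2.
  [ 1  -2  0  |  6 ]
  [ 0   1  0  |  0 ]
  [ 0   0  1  |  1 ]
Add 2 times ρ2 to ρ1.
  [ 1  0  0  |  6 ]
  [ 0  1  0  |  0 ]
  [ 0  0  1  |  1 ]
Reading off the last column: p = 6, q = 0, r = 1.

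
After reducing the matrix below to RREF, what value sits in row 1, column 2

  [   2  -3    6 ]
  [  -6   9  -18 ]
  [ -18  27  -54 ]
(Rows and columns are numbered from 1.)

R1 -> 1/2·R1
  [   1  -3/2    3 ]
  [  -6     9  -18 ]
  [ -18    27  -54 ]
R2 -> R2 + 6·R1
  [   1  -3/2    3 ]
  [   0     0    0 ]
  [ -18    27  -54 ]
R3 -> R3 + 18·R1
  [ 1  -3/2  3 ]
  [ 0     0  0 ]
  [ 0     0  0 ]

-3/2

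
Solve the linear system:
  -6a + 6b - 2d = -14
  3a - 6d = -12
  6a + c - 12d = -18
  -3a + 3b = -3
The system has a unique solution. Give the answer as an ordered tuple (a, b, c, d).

(4, 3, 6, 4)

Form the augmented matrix and row-reduce:
  [ -6  6  0   -2  |  -14 ]
  [  3  0  0   -6  |  -12 ]
  [  6  0  1  -12  |  -18 ]
  [ -3  3  0    0  |   -3 ]
r1 -> -1/6·r1
  [  1  -1  0  1/3  |  7/3 ]
  [  3   0  0   -6  |  -12 ]
  [  6   0  1  -12  |  -18 ]
  [ -3   3  0    0  |   -3 ]
r2 -> r2 − 3·r1
  [  1  -1  0  1/3  |  7/3 ]
  [  0   3  0   -7  |  -19 ]
  [  6   0  1  -12  |  -18 ]
  [ -3   3  0    0  |   -3 ]
r3 -> r3 − 6·r1
  [  1  -1  0  1/3  |  7/3 ]
  [  0   3  0   -7  |  -19 ]
  [  0   6  1  -14  |  -32 ]
  [ -3   3  0    0  |   -3 ]
r4 -> r4 + 3·r1
  [ 1  -1  0  1/3  |  7/3 ]
  [ 0   3  0   -7  |  -19 ]
  [ 0   6  1  -14  |  -32 ]
  [ 0   0  0    1  |    4 ]
r2 -> 1/3·r2
  [ 1  -1  0   1/3  |    7/3 ]
  [ 0   1  0  -7/3  |  -19/3 ]
  [ 0   6  1   -14  |    -32 ]
  [ 0   0  0     1  |      4 ]
r3 -> r3 − 6·r2
  [ 1  -1  0   1/3  |    7/3 ]
  [ 0   1  0  -7/3  |  -19/3 ]
  [ 0   0  1     0  |      6 ]
  [ 0   0  0     1  |      4 ]
r2 -> r2 + 7/3·r4
  [ 1  -1  0  1/3  |  7/3 ]
  [ 0   1  0    0  |    3 ]
  [ 0   0  1    0  |    6 ]
  [ 0   0  0    1  |    4 ]
r1 -> r1 − 1/3·r4
  [ 1  -1  0  0  |  1 ]
  [ 0   1  0  0  |  3 ]
  [ 0   0  1  0  |  6 ]
  [ 0   0  0  1  |  4 ]
r1 -> r1 + r2
  [ 1  0  0  0  |  4 ]
  [ 0  1  0  0  |  3 ]
  [ 0  0  1  0  |  6 ]
  [ 0  0  0  1  |  4 ]
Reading off the last column: a = 4, b = 3, c = 6, d = 4.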